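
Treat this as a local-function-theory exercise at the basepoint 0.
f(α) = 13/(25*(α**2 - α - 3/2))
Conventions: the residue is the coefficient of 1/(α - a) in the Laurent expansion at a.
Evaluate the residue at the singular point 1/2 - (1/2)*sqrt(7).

The residue is -(13/175)*sqrt(7).

The factor α**2 - α - 3/2 splits as (α - a)(α - a') with a = 1/2 - (1/2)*sqrt(7), a' = 1/2 + (1/2)*sqrt(7). At the order-1 pole a set g(α) = (α - a)*f(α) = [13/25] / (α - a').
Simple pole: residue = g(a) at a = 1/2 - (1/2)*sqrt(7), which is -(13/175)*sqrt(7).


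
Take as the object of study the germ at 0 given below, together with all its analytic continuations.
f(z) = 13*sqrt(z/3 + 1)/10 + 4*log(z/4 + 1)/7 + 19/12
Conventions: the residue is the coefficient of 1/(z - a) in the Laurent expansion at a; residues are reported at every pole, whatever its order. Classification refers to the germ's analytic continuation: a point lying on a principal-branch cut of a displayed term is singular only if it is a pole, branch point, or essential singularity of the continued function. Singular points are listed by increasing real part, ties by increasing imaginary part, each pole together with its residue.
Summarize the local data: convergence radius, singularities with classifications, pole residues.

Branch term (13/10)*sqrt(1 - z/(-3)): its argument vanishes at z = -3, a square-root branch point, modulus 3.
Branch term (4/7)*log(1 - z/(-4)): its argument vanishes at z = -4, a logarithmic branch point, modulus 4.
The radius of convergence is the smallest modulus among the singular points: 3.
List the singular points by increasing real part (a conjugate pair: the negative imaginary part first).

Radius of convergence at 0: 3.
At -4: a logarithmic branch point.
At -3: an algebraic (square-root) branch point.


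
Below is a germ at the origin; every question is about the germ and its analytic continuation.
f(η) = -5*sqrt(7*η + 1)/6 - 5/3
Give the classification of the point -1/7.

The term (-5/6)*sqrt(1 - η/(-1/7)) has argument 1 - -1/7/(-1/7) = 0 at -1/7: a square-root (algebraic, two-sheeted) branch point; the remaining terms are analytic or single-valued there.

The point is an algebraic (square-root) branch point.


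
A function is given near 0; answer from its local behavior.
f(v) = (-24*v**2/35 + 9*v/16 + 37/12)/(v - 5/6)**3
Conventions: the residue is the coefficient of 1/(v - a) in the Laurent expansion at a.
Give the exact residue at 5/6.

The residue is -24/35.

At the order-3 pole 5/6 set g(v) = (v - (5/6))^3*f(v) = -24*v**2/35 + 9*v/16 + 37/12.
Order-3 pole: residue = g''(a)/2; g''(5/6) = -48/35, so the residue is -24/35.


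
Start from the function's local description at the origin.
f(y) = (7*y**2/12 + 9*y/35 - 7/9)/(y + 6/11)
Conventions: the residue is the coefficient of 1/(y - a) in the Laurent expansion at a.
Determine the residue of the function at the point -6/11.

The residue is -28376/38115.

At the order-1 pole -6/11 set g(y) = (y - (-6/11))*f(y) = 7*y**2/12 + 9*y/35 - 7/9.
Simple pole: residue = g(a) at a = -6/11, which is -28376/38115.


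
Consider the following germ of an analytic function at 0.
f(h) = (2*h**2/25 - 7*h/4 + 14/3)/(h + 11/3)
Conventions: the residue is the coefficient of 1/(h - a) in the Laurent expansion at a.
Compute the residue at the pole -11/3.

At the order-1 pole -11/3 set g(h) = (h - (-11/3))*f(h) = 2*h**2/25 - 7*h/4 + 14/3.
Simple pole: residue = g(a) at a = -11/3, which is 10943/900.

The residue is 10943/900.


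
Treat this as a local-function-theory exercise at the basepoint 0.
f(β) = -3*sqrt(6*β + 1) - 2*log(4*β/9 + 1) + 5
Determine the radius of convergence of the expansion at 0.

The radius of convergence is 1/6.

Branch term (-2)*log(1 - β/(-9/4)): its argument vanishes at β = -9/4, a logarithmic branch point, modulus 9/4.
Branch term (-3)*sqrt(1 - β/(-1/6)): its argument vanishes at β = -1/6, a square-root branch point, modulus 1/6.
The radius of convergence is the smallest modulus among the singular points: 1/6.


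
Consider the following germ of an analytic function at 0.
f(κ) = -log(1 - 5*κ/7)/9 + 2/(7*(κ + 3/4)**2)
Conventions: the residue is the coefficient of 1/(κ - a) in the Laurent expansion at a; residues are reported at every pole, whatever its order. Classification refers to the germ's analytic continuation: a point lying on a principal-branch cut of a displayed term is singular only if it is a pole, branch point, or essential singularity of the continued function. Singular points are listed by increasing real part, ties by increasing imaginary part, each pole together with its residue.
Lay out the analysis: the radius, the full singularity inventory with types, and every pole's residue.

Denominator factor (κ + 3/4)^2: pole of order 2 at -3/4, modulus 3/4.
Branch term (-1/9)*log(1 - κ/(7/5)): its argument vanishes at κ = 7/5, a logarithmic branch point, modulus 7/5.
The radius of convergence is the smallest modulus among the singular points: 3/4.
The branch term is analytic at -3/4 and contributes nothing to the residue; only the rational part matters.
At the order-2 pole -3/4 set g(κ) = (κ - (-3/4))^2*(rational part) = 2/7.
Order-2 pole: residue = g'(a); g'(-3/4) = 0, so the residue is 0.
List the singular points by increasing real part (a conjugate pair: the negative imaginary part first).

Radius of convergence at 0: 3/4.
At -3/4: a pole of order 2; residue 0.
At 7/5: a logarithmic branch point.


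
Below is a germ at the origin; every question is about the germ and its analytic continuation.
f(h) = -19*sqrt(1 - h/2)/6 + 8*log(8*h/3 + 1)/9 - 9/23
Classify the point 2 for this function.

The point is an algebraic (square-root) branch point.

The term (-19/6)*sqrt(1 - h/(2)) has argument 1 - 2/(2) = 0 at 2: a square-root (algebraic, two-sheeted) branch point; the remaining terms are analytic or single-valued there.


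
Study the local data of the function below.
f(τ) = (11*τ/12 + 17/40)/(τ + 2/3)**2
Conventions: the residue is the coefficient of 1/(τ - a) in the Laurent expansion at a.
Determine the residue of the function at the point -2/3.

At the order-2 pole -2/3 set g(τ) = (τ - (-2/3))^2*f(τ) = 11*τ/12 + 17/40.
Order-2 pole: residue = g'(a); g'(-2/3) = 11/12, so the residue is 11/12.

The residue is 11/12.


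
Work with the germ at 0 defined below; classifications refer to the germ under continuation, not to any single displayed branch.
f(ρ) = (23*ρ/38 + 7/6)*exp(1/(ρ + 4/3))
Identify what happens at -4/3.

The point is an essential singularity.

The exponent 1/(ρ - (-4/3)) has a pole at -4/3, so exp(1/(ρ - (-4/3))) takes every nonzero value near it: an essential singularity (not a pole of any order).


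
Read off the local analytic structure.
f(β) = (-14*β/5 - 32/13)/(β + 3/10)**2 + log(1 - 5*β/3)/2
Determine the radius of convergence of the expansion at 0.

Denominator factor (β + 3/10)^2: pole of order 2 at -3/10, modulus 3/10.
Branch term (1/2)*log(1 - β/(3/5)): its argument vanishes at β = 3/5, a logarithmic branch point, modulus 3/5.
The radius of convergence is the smallest modulus among the singular points: 3/10.

The radius of convergence is 3/10.


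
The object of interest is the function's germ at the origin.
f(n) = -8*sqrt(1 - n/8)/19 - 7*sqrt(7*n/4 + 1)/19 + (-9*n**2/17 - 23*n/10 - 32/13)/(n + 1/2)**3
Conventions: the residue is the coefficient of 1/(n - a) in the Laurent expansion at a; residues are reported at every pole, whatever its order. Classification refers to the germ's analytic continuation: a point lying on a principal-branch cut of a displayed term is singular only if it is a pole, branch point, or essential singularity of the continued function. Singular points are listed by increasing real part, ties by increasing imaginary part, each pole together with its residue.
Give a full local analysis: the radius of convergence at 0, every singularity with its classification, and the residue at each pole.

Radius of convergence at 0: 1/2.
At -4/7: an algebraic (square-root) branch point.
At -1/2: a pole of order 3; residue -9/17.
At 8: an algebraic (square-root) branch point.

Denominator factor (n + 1/2)^3: pole of order 3 at -1/2, modulus 1/2.
Branch term (-7/19)*sqrt(1 - n/(-4/7)): its argument vanishes at n = -4/7, a square-root branch point, modulus 4/7.
Branch term (-8/19)*sqrt(1 - n/(8)): its argument vanishes at n = 8, a square-root branch point, modulus 8.
The radius of convergence is the smallest modulus among the singular points: 1/2.
The branch terms are analytic at -1/2 and contribute nothing to the residue; only the rational part matters.
At the order-3 pole -1/2 set g(n) = (n - (-1/2))^3*(rational part) = -9*n**2/17 - 23*n/10 - 32/13.
Order-3 pole: residue = g''(a)/2; g''(-1/2) = -18/17, so the residue is -9/17.
List the singular points by increasing real part (a conjugate pair: the negative imaginary part first).


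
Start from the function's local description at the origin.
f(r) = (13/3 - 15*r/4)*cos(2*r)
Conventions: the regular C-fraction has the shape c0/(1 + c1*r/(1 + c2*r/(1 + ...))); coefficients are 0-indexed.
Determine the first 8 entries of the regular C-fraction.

The regular C-fraction coefficients are [13/3, 45/52, -7433/2340, 104/45, 3900/7433, 131685/386516, -168244457/171190500, 386516/3292125].

Taylor coefficients (expand at 0): a_0 = 13/3, a_1 = -15/4, a_2 = -26/3, a_3 = 15/2, a_4 = 26/9, a_5 = -5/2, a_6 = -52/135, a_7 = 1/3.
c0 = a_0 = 13/3. Peel one level at a time: if S = 1 + c*r/S' with S'(0) = 1, then c is the r-coefficient of S and S' = c*r/(S - 1).
S_1 = c0/f = 1 + (45/52)*r + (7433/2704)*r^2 + ...; c1 = 45/52.
S_2 = c1*r/(S_1 - 1) = 1 + (-7433/2340)*r + (14866/2025)*r^2 + ...; c2 = -7433/2340.
S_3 = c2*r/(S_2 - 1) = 1 + (104/45)*r + (-27040/22299)*r^2 + ...; c3 = 104/45.
S_4 = c3*r/(S_3 - 1) = 1 + (3900/7433)*r + (-9876375/55249489)*r^2 + ...; c4 = 3900/7433.
S_5 = c4*r/(S_4 - 1) = 1 + (131685/386516)*r + (168244457/502470800)*r^2 + ...; c5 = 131685/386516.
S_6 = c5*r/(S_5 - 1) = 1 + (-168244457/171190500)*r + (1250561048881/10838087015625)*r^2 + ...; c6 = -168244457/171190500.
S_7 = c6*r/(S_6 - 1) = 1 + (386516/3292125)*r + ...; c7 = 386516/3292125.


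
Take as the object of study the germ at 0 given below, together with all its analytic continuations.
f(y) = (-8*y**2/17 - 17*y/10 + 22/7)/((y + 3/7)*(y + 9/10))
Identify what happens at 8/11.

Denominator factors: y + 9/10 = 179/110 at y = 8/11; y + 3/7 = 89/77 at y = 8/11 — none vanishes.
So the germ continues analytically to 8/11.

The point is a regular point.


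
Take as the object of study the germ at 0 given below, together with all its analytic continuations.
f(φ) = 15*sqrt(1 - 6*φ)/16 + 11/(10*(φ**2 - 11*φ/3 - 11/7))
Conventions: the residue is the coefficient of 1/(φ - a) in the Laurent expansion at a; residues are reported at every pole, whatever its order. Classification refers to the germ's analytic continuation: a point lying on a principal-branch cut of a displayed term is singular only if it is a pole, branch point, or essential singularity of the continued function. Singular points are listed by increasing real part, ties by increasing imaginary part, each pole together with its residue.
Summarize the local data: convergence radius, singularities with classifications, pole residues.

Denominator factor (φ**2 - 11*φ/3 - 11/7): discriminant 1243/63, real irrational roots 11/6 + (1/42)*sqrt(8701) and 11/6 - (1/42)*sqrt(8701); poles of order 1, moduli 11/6 + (1/42)*sqrt(8701) and -11/6 + (1/42)*sqrt(8701).
Branch term (15/16)*sqrt(1 - φ/(1/6)): its argument vanishes at φ = 1/6, a square-root branch point, modulus 1/6.
The radius of convergence is the smallest modulus among the singular points: 1/6.
The branch term is analytic at 11/6 - (1/42)*sqrt(8701) and contributes nothing to the residue; only the rational part matters.
The factor φ**2 - 11*φ/3 - 11/7 splits as (φ - a)(φ - a') with a = 11/6 - (1/42)*sqrt(8701), a' = 11/6 + (1/42)*sqrt(8701). At the order-1 pole a set g(φ) = (φ - a)*(rational part) = [11/10] / (φ - a').
Simple pole: residue = g(a) at a = 11/6 - (1/42)*sqrt(8701), which is -(3/1130)*sqrt(8701).
The branch term is analytic at 11/6 + (1/42)*sqrt(8701) and contributes nothing to the residue; only the rational part matters.
The factor φ**2 - 11*φ/3 - 11/7 splits as (φ - a)(φ - a') with a = 11/6 + (1/42)*sqrt(8701), a' = 11/6 - (1/42)*sqrt(8701). At the order-1 pole a set g(φ) = (φ - a)*(rational part) = [11/10] / (φ - a').
Simple pole: residue = g(a) at a = 11/6 + (1/42)*sqrt(8701), which is (3/1130)*sqrt(8701).
List the singular points by increasing real part (a conjugate pair: the negative imaginary part first).

Radius of convergence at 0: 1/6.
At 11/6 - (1/42)*sqrt(8701): a pole of order 1; residue -(3/1130)*sqrt(8701).
At 1/6: an algebraic (square-root) branch point.
At 11/6 + (1/42)*sqrt(8701): a pole of order 1; residue (3/1130)*sqrt(8701).


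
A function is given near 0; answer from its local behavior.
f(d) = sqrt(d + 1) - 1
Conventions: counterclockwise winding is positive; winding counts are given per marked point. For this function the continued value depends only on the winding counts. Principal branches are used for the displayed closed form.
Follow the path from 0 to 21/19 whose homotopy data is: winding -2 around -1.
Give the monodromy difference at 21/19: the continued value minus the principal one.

Continued minus principal equals 0.

The rational part is single-valued and drops out of the difference; each branch term changes only by its own monodromy.
(1)*sqrt(1 - d/(-1)): winding -2 is even, the square root returns to the same sheet, contribution 0.
Summing the contributions at d = 21/19 gives 0.


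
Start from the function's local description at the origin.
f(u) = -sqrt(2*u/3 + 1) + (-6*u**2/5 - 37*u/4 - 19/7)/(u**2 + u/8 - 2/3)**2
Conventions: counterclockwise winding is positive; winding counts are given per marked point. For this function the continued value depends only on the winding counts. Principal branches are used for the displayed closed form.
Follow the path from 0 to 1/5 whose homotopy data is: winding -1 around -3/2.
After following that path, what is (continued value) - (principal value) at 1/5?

The rational part is single-valued and drops out of the difference; each branch term changes only by its own monodromy.
(-1)*sqrt(1 - u/(-3/2)): winding -1 is odd, the square root flips sign, contributing -2*(-1)*sqrt(1 - (1/5)/(-3/2)) = -2*(-1)*sqrt(17/15) = (2/15)*sqrt(255).
Summing the contributions at u = 1/5 gives (2/15)*sqrt(255).

Continued minus principal equals (2/15)*sqrt(255).


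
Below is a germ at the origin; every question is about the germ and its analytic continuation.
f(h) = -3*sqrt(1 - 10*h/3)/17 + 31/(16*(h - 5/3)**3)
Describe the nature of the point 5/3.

The denominator factor h - 5/3 vanishes at 5/3 and appears to the power 3; the numerator there equals 31/16, nonzero, and no other factor vanishes.
The branch terms are analytic at this point.
Hence a pole whose order is the multiplicity, 3.

The point is a pole of order 3.


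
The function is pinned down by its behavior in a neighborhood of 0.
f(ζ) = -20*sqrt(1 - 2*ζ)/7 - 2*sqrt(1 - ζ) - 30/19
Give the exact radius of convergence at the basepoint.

Branch term (-20/7)*sqrt(1 - ζ/(1/2)): its argument vanishes at ζ = 1/2, a square-root branch point, modulus 1/2.
Branch term (-2)*sqrt(1 - ζ/(1)): its argument vanishes at ζ = 1, a square-root branch point, modulus 1.
The radius of convergence is the smallest modulus among the singular points: 1/2.

The radius of convergence is 1/2.


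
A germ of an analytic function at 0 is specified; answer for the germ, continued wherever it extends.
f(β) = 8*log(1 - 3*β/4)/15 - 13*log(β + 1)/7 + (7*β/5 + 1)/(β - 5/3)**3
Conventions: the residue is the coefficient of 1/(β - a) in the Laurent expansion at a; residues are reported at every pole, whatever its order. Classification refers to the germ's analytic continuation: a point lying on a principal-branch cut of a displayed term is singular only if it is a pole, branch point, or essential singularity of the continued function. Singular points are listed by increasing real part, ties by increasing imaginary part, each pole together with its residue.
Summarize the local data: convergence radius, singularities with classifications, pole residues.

Denominator factor (β - 5/3)^3: pole of order 3 at 5/3, modulus 5/3.
Branch term (8/15)*log(1 - β/(4/3)): its argument vanishes at β = 4/3, a logarithmic branch point, modulus 4/3.
Branch term (-13/7)*log(1 - β/(-1)): its argument vanishes at β = -1, a logarithmic branch point, modulus 1.
The radius of convergence is the smallest modulus among the singular points: 1.
The branch terms are analytic at 5/3 and contribute nothing to the residue; only the rational part matters.
At the order-3 pole 5/3 set g(β) = (β - (5/3))^3*(rational part) = 7*β/5 + 1.
Order-3 pole: residue = g''(a)/2; g''(5/3) = 0, so the residue is 0.
List the singular points by increasing real part (a conjugate pair: the negative imaginary part first).

Radius of convergence at 0: 1.
At -1: a logarithmic branch point.
At 4/3: a logarithmic branch point.
At 5/3: a pole of order 3; residue 0.


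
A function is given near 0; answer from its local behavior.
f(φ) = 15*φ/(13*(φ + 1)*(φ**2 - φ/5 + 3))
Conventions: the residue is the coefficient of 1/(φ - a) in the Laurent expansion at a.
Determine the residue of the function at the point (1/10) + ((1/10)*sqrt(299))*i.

The residue is (25/182) - ((775/54418)*sqrt(299))*i.

The factor φ**2 - φ/5 + 3 splits as (φ - a)(φ - a') with a = (1/10) + ((1/10)*sqrt(299))*i, a' = (1/10) - ((1/10)*sqrt(299))*i. At the order-1 pole a set g(φ) = (φ - a)*f(φ) = [15*φ/(13*(φ + 1))] / (φ - a').
Simple pole: residue = g(a) at a = (1/10) + ((1/10)*sqrt(299))*i, which is (25/182) - ((775/54418)*sqrt(299))*i.


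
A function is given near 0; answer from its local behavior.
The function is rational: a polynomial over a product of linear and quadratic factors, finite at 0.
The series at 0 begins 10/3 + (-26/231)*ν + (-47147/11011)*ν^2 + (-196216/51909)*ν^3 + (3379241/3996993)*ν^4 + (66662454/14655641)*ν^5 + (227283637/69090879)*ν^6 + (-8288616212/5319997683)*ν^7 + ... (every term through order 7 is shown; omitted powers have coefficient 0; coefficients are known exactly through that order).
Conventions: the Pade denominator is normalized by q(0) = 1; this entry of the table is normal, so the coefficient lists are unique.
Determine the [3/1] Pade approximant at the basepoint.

The Pade approximant has numerator coefficients [10/3, 434709/686756, -807492125/187484388, -1776482675/374968776]; denominator coefficients [1, 3379241/15108632].

Taylor coefficients needed (read off): a_0 = 10/3, a_1 = -26/231, a_2 = -47147/11011, a_3 = -196216/51909, a_4 = 3379241/3996993.
Write the denominator as Q(ν) = 1 + q1*ν. Requiring Q*f - P = O(ν^5) with deg P <= 3 kills the coefficients of ν^4..ν^4 in Q*f:
  ν^4: a_4 + q1*a_3 = 0, i.e. 3379241/3996993 + (-196216/51909)*q1 = 0.
Solving this linear system: q1 = 3379241/15108632.
The numerator is Q*f truncated at degree 3: P0 = a_0 = 10/3; P1 = a_1 + q1*a_0 = 434709/686756; P2 = a_2 + q1*a_1 = -807492125/187484388; P3 = a_3 + q1*a_2 = -1776482675/374968776.


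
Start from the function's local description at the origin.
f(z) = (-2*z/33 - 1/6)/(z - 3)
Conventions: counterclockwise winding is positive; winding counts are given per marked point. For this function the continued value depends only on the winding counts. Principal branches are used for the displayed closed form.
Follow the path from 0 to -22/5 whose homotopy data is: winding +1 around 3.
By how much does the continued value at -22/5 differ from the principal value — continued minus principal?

Continued minus principal equals 0.

The function is rational, hence single-valued: continuing it around any pole returns the same value, so the difference is 0.


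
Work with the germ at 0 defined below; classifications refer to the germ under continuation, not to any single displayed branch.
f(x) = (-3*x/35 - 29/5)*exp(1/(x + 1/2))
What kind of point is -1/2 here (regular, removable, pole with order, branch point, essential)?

The exponent 1/(x - (-1/2)) has a pole at -1/2, so exp(1/(x - (-1/2))) takes every nonzero value near it: an essential singularity (not a pole of any order).

The point is an essential singularity.


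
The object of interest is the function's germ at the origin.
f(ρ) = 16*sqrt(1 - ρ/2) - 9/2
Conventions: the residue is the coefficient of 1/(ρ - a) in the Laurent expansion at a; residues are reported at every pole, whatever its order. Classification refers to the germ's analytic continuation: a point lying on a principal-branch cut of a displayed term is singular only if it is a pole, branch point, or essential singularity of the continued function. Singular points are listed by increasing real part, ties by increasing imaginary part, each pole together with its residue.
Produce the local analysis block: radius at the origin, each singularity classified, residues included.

Branch term (16)*sqrt(1 - ρ/(2)): its argument vanishes at ρ = 2, a square-root branch point, modulus 2.
The radius of convergence is the smallest modulus among the singular points: 2.

Radius of convergence at 0: 2.
At 2: an algebraic (square-root) branch point.


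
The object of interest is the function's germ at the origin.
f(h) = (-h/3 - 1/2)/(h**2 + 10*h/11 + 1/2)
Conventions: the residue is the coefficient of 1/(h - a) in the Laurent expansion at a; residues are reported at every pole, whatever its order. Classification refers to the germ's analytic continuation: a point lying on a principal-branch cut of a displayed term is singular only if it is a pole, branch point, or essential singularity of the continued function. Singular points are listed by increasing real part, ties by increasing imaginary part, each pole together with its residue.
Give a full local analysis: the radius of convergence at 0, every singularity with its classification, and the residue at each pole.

Denominator factor (h**2 + 10*h/11 + 1/2): discriminant -142/121, complex-conjugate roots (-5/11) + ((1/22)*sqrt(142))*i and (-5/11) - ((1/22)*sqrt(142))*i; poles of order 1, moduli (1/2)*sqrt(2) and (1/2)*sqrt(2).
The radius of convergence is the smallest modulus among the singular points: (1/2)*sqrt(2).
The factor h**2 + 10*h/11 + 1/2 splits as (h - a)(h - a') with a = (-5/11) - ((1/22)*sqrt(142))*i, a' = (-5/11) + ((1/22)*sqrt(142))*i. At the order-1 pole a set g(h) = (h - a)*f(h) = [-h/3 - 1/2] / (h - a').
Simple pole: residue = g(a) at a = (-5/11) - ((1/22)*sqrt(142))*i, which is (-1/6) - ((23/852)*sqrt(142))*i.
The factor h**2 + 10*h/11 + 1/2 splits as (h - a)(h - a') with a = (-5/11) + ((1/22)*sqrt(142))*i, a' = (-5/11) - ((1/22)*sqrt(142))*i. At the order-1 pole a set g(h) = (h - a)*f(h) = [-h/3 - 1/2] / (h - a').
Simple pole: residue = g(a) at a = (-5/11) + ((1/22)*sqrt(142))*i, which is (-1/6) + ((23/852)*sqrt(142))*i.
List the singular points by increasing real part (a conjugate pair: the negative imaginary part first).

Radius of convergence at 0: (1/2)*sqrt(2).
At (-5/11) - ((1/22)*sqrt(142))*i: a pole of order 1; residue (-1/6) - ((23/852)*sqrt(142))*i.
At (-5/11) + ((1/22)*sqrt(142))*i: a pole of order 1; residue (-1/6) + ((23/852)*sqrt(142))*i.


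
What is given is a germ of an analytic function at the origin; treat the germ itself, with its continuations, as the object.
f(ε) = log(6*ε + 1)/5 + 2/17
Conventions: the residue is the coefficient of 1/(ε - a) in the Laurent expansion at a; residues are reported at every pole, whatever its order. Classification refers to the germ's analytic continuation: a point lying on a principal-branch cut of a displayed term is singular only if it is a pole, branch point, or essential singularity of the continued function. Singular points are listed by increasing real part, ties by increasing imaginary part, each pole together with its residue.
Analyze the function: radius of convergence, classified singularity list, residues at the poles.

Branch term (1/5)*log(1 - ε/(-1/6)): its argument vanishes at ε = -1/6, a logarithmic branch point, modulus 1/6.
The radius of convergence is the smallest modulus among the singular points: 1/6.

Radius of convergence at 0: 1/6.
At -1/6: a logarithmic branch point.


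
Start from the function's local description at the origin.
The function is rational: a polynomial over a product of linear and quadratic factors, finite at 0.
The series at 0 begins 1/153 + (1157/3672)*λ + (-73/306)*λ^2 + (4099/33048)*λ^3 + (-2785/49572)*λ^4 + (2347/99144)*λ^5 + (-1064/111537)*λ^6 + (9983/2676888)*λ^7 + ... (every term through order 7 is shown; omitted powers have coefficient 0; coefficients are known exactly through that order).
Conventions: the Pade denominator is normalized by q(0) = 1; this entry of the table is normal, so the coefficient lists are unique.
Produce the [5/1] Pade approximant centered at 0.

The Pade approximant has numerator coefficients [1/153, 8214533/25854552, -2163841/19390914, 2163841/77563656, -2163841/349036452, 2163841/2094218712]; denominator coefficients [1, 8512/21123].

Taylor coefficients needed (read off): a_0 = 1/153, a_1 = 1157/3672, a_2 = -73/306, a_3 = 4099/33048, a_4 = -2785/49572, a_5 = 2347/99144, a_6 = -1064/111537.
Write the denominator as Q(λ) = 1 + q1*λ. Requiring Q*f - P = O(λ^7) with deg P <= 5 kills the coefficients of λ^6..λ^6 in Q*f:
  λ^6: a_6 + q1*a_5 = 0, i.e. -1064/111537 + (2347/99144)*q1 = 0.
Solving this linear system: q1 = 8512/21123.
The numerator is Q*f truncated at degree 5: P0 = a_0 = 1/153; P1 = a_1 + q1*a_0 = 8214533/25854552; P2 = a_2 + q1*a_1 = -2163841/19390914; P3 = a_3 + q1*a_2 = 2163841/77563656; P4 = a_4 + q1*a_3 = -2163841/349036452; P5 = a_5 + q1*a_4 = 2163841/2094218712.


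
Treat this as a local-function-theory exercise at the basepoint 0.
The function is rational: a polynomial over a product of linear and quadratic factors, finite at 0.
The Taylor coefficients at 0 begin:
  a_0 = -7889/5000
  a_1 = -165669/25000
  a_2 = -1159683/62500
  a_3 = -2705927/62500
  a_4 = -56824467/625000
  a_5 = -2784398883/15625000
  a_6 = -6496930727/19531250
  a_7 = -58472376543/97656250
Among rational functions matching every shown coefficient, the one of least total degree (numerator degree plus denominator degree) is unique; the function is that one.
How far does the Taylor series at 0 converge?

The radius of convergence is 5/7.

No rational of total degree below 3 reproduces all 8 coefficients; solving the [0/3] Pade equations on them gives f(σ) = 23/(40*(σ - 5/7)**3), whose expansion matches every shown term.
Denominator factor (σ - 5/7)^3: pole of order 3 at 5/7, modulus 5/7.
The radius of convergence is the smallest modulus among the singular points: 5/7.


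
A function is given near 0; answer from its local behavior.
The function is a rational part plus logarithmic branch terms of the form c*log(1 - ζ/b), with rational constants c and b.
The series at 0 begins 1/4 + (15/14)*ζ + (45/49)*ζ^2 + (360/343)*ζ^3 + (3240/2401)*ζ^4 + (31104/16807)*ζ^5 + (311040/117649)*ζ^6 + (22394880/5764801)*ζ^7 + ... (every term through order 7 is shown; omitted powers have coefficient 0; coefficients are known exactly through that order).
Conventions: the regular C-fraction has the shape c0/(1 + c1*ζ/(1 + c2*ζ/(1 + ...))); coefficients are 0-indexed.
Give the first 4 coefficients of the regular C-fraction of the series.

Taylor coefficients (read off): a_0 = 1/4, a_1 = 15/14, a_2 = 45/49, a_3 = 360/343.
c0 = a_0 = 1/4. Peel one level at a time: if S = 1 + c*ζ/S' with S'(0) = 1, then c is the ζ-coefficient of S and S' = c*ζ/(S - 1).
S_1 = c0/f = 1 + (-30/7)*ζ + (720/49)*ζ^2 + ...; c1 = -30/7.
S_2 = c1*ζ/(S_1 - 1) = 1 + (24/7)*ζ + (-12/49)*ζ^2 + ...; c2 = 24/7.
S_3 = c2*ζ/(S_2 - 1) = 1 + (1/14)*ζ + ...; c3 = 1/14.

The regular C-fraction coefficients are [1/4, -30/7, 24/7, 1/14].


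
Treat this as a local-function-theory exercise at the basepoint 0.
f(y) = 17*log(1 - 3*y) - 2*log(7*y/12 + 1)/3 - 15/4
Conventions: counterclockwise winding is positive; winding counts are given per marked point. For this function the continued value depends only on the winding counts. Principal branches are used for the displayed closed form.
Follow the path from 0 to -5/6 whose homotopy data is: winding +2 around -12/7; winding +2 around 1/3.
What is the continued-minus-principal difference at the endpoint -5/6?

The rational part is single-valued and drops out of the difference; each branch term changes only by its own monodromy.
(17)*log(1 - y/(1/3)): each positive loop around 1/3 adds 2*pi*i to the log, so winding +2 contributes (17)*(2)*2*pi*i = (68)*pi*i.
(-2/3)*log(1 - y/(-12/7)): each positive loop around -12/7 adds 2*pi*i to the log, so winding +2 contributes (-2/3)*(2)*2*pi*i = -(8/3)*pi*i.
Summing the contributions at y = -5/6 gives (196/3)*pi*i.

Continued minus principal equals (196/3)*pi*i.


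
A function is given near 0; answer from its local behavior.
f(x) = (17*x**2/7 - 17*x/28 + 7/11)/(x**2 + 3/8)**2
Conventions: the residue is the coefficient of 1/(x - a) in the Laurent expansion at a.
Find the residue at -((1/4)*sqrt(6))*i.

The factor x**2 + 3/8 splits as (x - a)(x - a') with a = -((1/4)*sqrt(6))*i, a' = ((1/4)*sqrt(6))*i. At the order-2 pole a set g(x) = (x - a)^2*f(x) = [17*x**2/7 - 17*x/28 + 7/11] / (x - a')^2.
Order-2 pole: residue = g'(a); g'(-((1/4)*sqrt(6))*i) = ((953/1386)*sqrt(6))*i, so the residue is ((953/1386)*sqrt(6))*i.

The residue is ((953/1386)*sqrt(6))*i.


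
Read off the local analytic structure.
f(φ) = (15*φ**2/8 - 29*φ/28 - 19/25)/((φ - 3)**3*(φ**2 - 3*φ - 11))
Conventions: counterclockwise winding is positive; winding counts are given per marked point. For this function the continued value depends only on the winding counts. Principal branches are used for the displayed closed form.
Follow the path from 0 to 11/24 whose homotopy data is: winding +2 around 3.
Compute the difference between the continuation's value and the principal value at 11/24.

Continued minus principal equals 0.

The function is rational, hence single-valued: continuing it around any pole returns the same value, so the difference is 0.


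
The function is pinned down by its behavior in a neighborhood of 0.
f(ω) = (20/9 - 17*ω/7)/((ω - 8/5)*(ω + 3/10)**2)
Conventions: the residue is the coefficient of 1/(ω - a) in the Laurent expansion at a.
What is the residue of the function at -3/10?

At the order-2 pole -3/10 set g(ω) = (ω - (-3/10))^2*f(ω) = (20/9 - 17*ω/7)/(ω - 8/5).
Order-2 pole: residue = g'(a); g'(-3/10) = 10480/22743, so the residue is 10480/22743.

The residue is 10480/22743.


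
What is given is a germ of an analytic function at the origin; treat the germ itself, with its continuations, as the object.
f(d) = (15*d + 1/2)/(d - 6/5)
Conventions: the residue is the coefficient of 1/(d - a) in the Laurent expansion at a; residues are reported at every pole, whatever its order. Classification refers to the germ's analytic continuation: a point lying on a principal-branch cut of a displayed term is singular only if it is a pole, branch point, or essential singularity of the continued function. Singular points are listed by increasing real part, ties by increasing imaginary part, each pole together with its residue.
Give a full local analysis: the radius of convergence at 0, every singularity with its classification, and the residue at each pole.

Denominator factor (d - 6/5): pole of order 1 at 6/5, modulus 6/5.
The radius of convergence is the smallest modulus among the singular points: 6/5.
At the order-1 pole 6/5 set g(d) = (d - (6/5))*f(d) = 15*d + 1/2.
Simple pole: residue = g(a) at a = 6/5, which is 37/2.

Radius of convergence at 0: 6/5.
At 6/5: a pole of order 1; residue 37/2.


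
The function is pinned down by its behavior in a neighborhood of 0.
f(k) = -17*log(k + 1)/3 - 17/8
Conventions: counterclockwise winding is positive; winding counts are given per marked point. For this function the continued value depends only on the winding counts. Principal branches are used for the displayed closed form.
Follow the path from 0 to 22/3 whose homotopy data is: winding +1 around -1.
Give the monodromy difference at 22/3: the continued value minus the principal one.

The rational part is single-valued and drops out of the difference; each branch term changes only by its own monodromy.
(-17/3)*log(1 - k/(-1)): each positive loop around -1 adds 2*pi*i to the log, so winding +1 contributes (-17/3)*(1)*2*pi*i = -(34/3)*pi*i.
Summing the contributions at k = 22/3 gives -(34/3)*pi*i.

Continued minus principal equals -(34/3)*pi*i.


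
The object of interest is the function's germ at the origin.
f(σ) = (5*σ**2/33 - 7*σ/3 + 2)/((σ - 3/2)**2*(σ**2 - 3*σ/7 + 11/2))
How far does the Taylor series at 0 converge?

Denominator factor (σ**2 - 3*σ/7 + 11/2): discriminant -1069/49, complex-conjugate roots (3/14) + ((1/14)*sqrt(1069))*i and (3/14) - ((1/14)*sqrt(1069))*i; poles of order 1, moduli (1/2)*sqrt(22) and (1/2)*sqrt(22).
Denominator factor (σ - 3/2)^2: pole of order 2 at 3/2, modulus 3/2.
The radius of convergence is the smallest modulus among the singular points: 3/2.

The radius of convergence is 3/2.


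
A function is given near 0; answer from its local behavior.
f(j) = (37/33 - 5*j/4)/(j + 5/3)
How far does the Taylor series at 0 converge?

The radius of convergence is 5/3.

Denominator factor (j + 5/3): pole of order 1 at -5/3, modulus 5/3.
The radius of convergence is the smallest modulus among the singular points: 5/3.


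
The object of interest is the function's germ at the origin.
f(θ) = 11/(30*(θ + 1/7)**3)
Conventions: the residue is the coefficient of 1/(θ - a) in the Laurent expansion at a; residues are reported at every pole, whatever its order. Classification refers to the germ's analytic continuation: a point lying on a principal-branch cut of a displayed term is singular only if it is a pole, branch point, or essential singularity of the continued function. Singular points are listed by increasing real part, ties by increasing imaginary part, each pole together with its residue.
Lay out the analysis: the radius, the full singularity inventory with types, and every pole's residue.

Denominator factor (θ + 1/7)^3: pole of order 3 at -1/7, modulus 1/7.
The radius of convergence is the smallest modulus among the singular points: 1/7.
At the order-3 pole -1/7 set g(θ) = (θ - (-1/7))^3*f(θ) = 11/30.
Order-3 pole: residue = g''(a)/2; g''(-1/7) = 0, so the residue is 0.

Radius of convergence at 0: 1/7.
At -1/7: a pole of order 3; residue 0.


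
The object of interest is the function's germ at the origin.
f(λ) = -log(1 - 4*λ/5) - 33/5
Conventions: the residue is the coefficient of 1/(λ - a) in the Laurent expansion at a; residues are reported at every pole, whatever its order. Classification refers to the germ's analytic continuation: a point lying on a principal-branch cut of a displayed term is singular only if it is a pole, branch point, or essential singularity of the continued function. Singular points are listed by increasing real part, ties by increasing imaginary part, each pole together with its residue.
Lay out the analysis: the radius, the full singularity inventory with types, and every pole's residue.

Radius of convergence at 0: 5/4.
At 5/4: a logarithmic branch point.

Branch term (-1)*log(1 - λ/(5/4)): its argument vanishes at λ = 5/4, a logarithmic branch point, modulus 5/4.
The radius of convergence is the smallest modulus among the singular points: 5/4.


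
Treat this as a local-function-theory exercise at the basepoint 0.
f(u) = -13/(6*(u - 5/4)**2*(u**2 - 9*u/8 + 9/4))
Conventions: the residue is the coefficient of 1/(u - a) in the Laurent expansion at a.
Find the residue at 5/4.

At the order-2 pole 5/4 set g(u) = (u - (5/4))^2*f(u) = -13/(6*(u**2 - 9*u/8 + 9/4)).
Order-2 pole: residue = g'(a); g'(5/4) = 832/1617, so the residue is 832/1617.

The residue is 832/1617.


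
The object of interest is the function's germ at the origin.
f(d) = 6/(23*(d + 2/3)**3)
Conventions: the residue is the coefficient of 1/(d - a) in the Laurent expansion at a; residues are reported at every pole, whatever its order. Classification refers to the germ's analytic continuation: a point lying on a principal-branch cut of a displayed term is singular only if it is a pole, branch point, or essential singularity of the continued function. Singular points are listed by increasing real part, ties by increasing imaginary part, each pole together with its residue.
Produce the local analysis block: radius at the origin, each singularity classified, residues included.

Radius of convergence at 0: 2/3.
At -2/3: a pole of order 3; residue 0.

Denominator factor (d + 2/3)^3: pole of order 3 at -2/3, modulus 2/3.
The radius of convergence is the smallest modulus among the singular points: 2/3.
At the order-3 pole -2/3 set g(d) = (d - (-2/3))^3*f(d) = 6/23.
Order-3 pole: residue = g''(a)/2; g''(-2/3) = 0, so the residue is 0.


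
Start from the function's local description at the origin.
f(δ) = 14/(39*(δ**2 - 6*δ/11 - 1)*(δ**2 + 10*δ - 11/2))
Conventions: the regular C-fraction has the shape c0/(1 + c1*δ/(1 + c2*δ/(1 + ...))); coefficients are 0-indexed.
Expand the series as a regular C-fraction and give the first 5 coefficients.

The regular C-fraction coefficients are [28/429, -14/11, -263/154, 101201/40502, -7553700/26615863].

Taylor coefficients (expand at 0): a_0 = 28/429, a_1 = 392/4719, a_2 = 4284/17303, a_3 = 218960/570999, a_4 = 497644/570999.
c0 = a_0 = 28/429. Peel one level at a time: if S = 1 + c*δ/S' with S'(0) = 1, then c is the δ-coefficient of S and S' = c*δ/(S - 1).
S_1 = c0/f = 1 + (-14/11)*δ + (-263/121)*δ^2 + ...; c1 = -14/11.
S_2 = c1*δ/(S_1 - 1) = 1 + (-263/154)*δ + (101201/23716)*δ^2 + ...; c2 = -263/154.
S_3 = c2*δ/(S_2 - 1) = 1 + (101201/40502)*δ + (49050/69169)*δ^2 + ...; c3 = 101201/40502.
S_4 = c3*δ/(S_3 - 1) = 1 + (-7553700/26615863)*δ + ...; c4 = -7553700/26615863.


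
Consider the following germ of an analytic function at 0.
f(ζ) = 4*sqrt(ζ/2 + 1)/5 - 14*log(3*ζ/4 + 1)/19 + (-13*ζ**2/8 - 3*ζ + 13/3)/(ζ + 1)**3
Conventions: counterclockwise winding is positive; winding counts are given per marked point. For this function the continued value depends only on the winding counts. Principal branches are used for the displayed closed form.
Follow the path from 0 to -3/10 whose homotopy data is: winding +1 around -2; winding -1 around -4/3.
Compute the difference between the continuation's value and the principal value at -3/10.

The rational part is single-valued and drops out of the difference; each branch term changes only by its own monodromy.
(4/5)*sqrt(1 - ζ/(-2)): winding +1 is odd, the square root flips sign, contributing -2*(4/5)*sqrt(1 - (-3/10)/(-2)) = -2*(4/5)*sqrt(17/20) = -(4/25)*sqrt(85).
(-14/19)*log(1 - ζ/(-4/3)): each positive loop around -4/3 adds 2*pi*i to the log, so winding -1 contributes (-14/19)*(-1)*2*pi*i = (28/19)*pi*i.
Summing the contributions at ζ = -3/10 gives (-(4/25)*sqrt(85)) + ((28/19)*pi)*i.

Continued minus principal equals (-(4/25)*sqrt(85)) + ((28/19)*pi)*i.


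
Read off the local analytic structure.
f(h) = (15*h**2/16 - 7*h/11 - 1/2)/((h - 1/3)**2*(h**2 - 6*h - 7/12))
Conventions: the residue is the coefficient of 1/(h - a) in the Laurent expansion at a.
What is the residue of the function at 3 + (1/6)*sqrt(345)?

The factor h**2 - 6*h - 7/12 splits as (h - a)(h - a') with a = 3 + (1/6)*sqrt(345), a' = 3 - (1/6)*sqrt(345). At the order-1 pole a set g(h) = (h - a)*f(h) = [(15*h**2/16 - 7*h/11 - 1/2)/(h - 1/3)**2] / (h - a').
Simple pole: residue = g(a) at a = 3 + (1/6)*sqrt(345), which is 91647/348524 - (990999/160321040)*sqrt(345).

The residue is 91647/348524 - (990999/160321040)*sqrt(345).


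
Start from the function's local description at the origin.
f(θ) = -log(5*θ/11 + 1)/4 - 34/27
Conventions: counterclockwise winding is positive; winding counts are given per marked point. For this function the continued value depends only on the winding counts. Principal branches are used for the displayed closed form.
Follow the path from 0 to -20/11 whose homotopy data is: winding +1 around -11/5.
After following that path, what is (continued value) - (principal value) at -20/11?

Continued minus principal equals -(1/2)*pi*i.

The rational part is single-valued and drops out of the difference; each branch term changes only by its own monodromy.
(-1/4)*log(1 - θ/(-11/5)): each positive loop around -11/5 adds 2*pi*i to the log, so winding +1 contributes (-1/4)*(1)*2*pi*i = -(1/2)*pi*i.
Summing the contributions at θ = -20/11 gives -(1/2)*pi*i.
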